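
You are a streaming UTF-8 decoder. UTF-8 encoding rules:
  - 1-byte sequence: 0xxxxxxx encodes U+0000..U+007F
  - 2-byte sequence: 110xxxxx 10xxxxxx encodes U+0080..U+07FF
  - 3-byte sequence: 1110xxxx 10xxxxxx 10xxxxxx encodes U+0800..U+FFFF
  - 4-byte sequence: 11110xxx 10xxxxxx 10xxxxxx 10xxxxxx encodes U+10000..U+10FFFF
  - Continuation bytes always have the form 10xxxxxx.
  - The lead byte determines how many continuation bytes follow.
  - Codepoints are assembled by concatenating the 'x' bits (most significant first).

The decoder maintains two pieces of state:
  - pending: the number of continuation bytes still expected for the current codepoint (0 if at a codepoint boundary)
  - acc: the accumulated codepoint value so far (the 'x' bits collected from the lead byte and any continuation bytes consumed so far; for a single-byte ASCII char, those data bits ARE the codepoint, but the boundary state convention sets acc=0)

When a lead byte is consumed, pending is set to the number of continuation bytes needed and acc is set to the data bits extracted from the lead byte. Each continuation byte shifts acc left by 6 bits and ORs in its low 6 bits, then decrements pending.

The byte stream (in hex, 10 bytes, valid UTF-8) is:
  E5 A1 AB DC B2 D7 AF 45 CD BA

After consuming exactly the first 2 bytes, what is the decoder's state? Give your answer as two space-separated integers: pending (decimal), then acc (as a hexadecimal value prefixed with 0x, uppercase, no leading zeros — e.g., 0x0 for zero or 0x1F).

Byte[0]=E5: 3-byte lead. pending=2, acc=0x5
Byte[1]=A1: continuation. acc=(acc<<6)|0x21=0x161, pending=1

Answer: 1 0x161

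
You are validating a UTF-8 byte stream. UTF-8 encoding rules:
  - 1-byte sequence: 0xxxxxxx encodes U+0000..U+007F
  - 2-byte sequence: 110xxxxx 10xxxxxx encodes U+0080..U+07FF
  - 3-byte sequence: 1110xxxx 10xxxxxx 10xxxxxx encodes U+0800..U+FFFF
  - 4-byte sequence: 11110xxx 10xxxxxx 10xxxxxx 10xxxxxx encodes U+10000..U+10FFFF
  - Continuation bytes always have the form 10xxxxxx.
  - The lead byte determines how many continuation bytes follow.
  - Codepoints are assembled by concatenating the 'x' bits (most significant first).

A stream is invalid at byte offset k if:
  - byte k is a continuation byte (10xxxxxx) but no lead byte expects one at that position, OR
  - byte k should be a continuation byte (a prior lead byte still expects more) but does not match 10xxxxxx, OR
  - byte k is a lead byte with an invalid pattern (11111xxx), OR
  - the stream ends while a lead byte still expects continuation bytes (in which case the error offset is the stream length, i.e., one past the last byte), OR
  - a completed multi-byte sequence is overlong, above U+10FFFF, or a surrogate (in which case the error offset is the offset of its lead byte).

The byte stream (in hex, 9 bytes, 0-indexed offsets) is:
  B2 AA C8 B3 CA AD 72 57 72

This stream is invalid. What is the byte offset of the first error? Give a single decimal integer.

Answer: 0

Derivation:
Byte[0]=B2: INVALID lead byte (not 0xxx/110x/1110/11110)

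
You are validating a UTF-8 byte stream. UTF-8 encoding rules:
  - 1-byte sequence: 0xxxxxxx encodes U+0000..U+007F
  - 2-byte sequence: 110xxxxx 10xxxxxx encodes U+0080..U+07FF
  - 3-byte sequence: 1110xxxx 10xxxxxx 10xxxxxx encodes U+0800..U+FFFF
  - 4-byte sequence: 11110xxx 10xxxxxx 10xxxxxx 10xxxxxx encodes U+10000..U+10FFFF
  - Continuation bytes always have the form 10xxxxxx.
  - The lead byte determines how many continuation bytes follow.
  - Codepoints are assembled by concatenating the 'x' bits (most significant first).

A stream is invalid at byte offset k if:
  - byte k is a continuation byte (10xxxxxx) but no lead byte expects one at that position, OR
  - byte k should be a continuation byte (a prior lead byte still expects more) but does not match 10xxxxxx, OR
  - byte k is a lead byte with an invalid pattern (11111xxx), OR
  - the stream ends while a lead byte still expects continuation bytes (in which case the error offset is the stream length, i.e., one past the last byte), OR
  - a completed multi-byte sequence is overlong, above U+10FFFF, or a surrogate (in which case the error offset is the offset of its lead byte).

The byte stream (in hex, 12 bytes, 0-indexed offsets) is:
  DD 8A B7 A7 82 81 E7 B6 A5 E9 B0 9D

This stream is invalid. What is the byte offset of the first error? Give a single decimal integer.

Byte[0]=DD: 2-byte lead, need 1 cont bytes. acc=0x1D
Byte[1]=8A: continuation. acc=(acc<<6)|0x0A=0x74A
Completed: cp=U+074A (starts at byte 0)
Byte[2]=B7: INVALID lead byte (not 0xxx/110x/1110/11110)

Answer: 2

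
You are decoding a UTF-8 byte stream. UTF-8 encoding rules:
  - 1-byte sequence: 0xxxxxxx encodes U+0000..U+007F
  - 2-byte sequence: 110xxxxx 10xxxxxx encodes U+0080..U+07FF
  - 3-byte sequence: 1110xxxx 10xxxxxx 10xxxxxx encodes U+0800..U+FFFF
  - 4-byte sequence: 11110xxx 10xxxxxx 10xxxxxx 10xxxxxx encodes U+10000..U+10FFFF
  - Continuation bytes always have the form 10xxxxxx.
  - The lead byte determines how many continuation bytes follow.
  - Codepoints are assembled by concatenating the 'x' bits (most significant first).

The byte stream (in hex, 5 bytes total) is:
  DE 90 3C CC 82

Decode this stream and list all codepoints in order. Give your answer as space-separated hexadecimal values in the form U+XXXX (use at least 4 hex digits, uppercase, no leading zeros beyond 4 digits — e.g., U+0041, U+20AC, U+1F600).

Answer: U+0790 U+003C U+0302

Derivation:
Byte[0]=DE: 2-byte lead, need 1 cont bytes. acc=0x1E
Byte[1]=90: continuation. acc=(acc<<6)|0x10=0x790
Completed: cp=U+0790 (starts at byte 0)
Byte[2]=3C: 1-byte ASCII. cp=U+003C
Byte[3]=CC: 2-byte lead, need 1 cont bytes. acc=0xC
Byte[4]=82: continuation. acc=(acc<<6)|0x02=0x302
Completed: cp=U+0302 (starts at byte 3)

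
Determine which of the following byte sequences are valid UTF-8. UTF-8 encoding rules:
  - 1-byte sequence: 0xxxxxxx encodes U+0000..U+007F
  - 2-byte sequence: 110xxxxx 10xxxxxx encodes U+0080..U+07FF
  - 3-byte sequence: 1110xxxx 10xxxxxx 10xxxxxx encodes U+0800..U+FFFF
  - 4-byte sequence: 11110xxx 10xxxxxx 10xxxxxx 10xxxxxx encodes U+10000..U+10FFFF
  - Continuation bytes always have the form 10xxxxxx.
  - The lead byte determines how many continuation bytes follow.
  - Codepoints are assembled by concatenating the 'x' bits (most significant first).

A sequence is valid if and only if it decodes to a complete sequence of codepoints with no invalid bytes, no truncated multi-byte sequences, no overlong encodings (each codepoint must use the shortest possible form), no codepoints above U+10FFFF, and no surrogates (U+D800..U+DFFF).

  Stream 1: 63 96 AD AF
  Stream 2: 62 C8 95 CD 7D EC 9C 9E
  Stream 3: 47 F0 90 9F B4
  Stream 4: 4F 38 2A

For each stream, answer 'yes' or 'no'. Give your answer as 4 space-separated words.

Stream 1: error at byte offset 1. INVALID
Stream 2: error at byte offset 4. INVALID
Stream 3: decodes cleanly. VALID
Stream 4: decodes cleanly. VALID

Answer: no no yes yes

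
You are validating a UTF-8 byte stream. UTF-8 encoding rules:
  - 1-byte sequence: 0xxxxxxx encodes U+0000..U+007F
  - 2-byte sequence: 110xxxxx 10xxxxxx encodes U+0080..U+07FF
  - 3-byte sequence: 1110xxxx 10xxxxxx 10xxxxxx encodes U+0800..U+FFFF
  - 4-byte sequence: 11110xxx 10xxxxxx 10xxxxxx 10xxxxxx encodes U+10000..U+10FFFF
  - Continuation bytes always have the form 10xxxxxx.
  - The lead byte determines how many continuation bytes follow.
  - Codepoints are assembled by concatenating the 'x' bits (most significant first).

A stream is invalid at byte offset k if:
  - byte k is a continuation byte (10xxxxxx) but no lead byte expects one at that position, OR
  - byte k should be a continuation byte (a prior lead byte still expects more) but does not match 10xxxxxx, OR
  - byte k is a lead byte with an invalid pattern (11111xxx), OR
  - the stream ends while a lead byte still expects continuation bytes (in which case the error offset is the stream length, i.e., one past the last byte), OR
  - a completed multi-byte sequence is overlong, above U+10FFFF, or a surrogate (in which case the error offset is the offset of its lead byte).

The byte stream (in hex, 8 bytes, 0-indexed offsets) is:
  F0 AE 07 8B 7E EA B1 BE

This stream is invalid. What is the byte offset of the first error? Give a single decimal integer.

Byte[0]=F0: 4-byte lead, need 3 cont bytes. acc=0x0
Byte[1]=AE: continuation. acc=(acc<<6)|0x2E=0x2E
Byte[2]=07: expected 10xxxxxx continuation. INVALID

Answer: 2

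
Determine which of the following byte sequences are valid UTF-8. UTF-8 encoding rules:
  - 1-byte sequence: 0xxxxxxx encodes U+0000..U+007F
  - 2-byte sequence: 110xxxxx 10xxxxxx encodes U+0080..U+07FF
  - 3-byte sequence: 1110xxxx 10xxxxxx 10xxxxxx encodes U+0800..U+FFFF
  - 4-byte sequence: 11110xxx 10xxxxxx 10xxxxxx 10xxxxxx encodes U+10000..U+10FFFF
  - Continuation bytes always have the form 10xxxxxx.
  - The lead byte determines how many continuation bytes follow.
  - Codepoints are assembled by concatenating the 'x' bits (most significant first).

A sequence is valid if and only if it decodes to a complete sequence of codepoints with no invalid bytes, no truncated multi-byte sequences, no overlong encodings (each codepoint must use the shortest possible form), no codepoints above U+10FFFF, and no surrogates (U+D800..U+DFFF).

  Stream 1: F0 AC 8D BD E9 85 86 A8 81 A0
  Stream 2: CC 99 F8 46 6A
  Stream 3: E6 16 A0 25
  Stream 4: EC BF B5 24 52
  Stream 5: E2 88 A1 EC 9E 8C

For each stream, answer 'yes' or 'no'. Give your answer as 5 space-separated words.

Answer: no no no yes yes

Derivation:
Stream 1: error at byte offset 7. INVALID
Stream 2: error at byte offset 2. INVALID
Stream 3: error at byte offset 1. INVALID
Stream 4: decodes cleanly. VALID
Stream 5: decodes cleanly. VALID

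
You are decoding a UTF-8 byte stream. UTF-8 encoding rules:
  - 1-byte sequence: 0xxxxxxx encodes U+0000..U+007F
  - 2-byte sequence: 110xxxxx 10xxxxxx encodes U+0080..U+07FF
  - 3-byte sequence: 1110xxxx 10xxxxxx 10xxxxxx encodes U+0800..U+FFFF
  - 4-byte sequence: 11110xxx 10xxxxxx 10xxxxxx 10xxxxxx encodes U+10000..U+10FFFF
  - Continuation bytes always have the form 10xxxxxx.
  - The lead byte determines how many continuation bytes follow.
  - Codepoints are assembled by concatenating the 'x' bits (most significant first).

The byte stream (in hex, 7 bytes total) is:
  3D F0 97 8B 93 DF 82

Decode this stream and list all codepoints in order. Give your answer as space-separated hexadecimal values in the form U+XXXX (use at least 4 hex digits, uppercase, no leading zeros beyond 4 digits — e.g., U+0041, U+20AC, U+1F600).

Answer: U+003D U+172D3 U+07C2

Derivation:
Byte[0]=3D: 1-byte ASCII. cp=U+003D
Byte[1]=F0: 4-byte lead, need 3 cont bytes. acc=0x0
Byte[2]=97: continuation. acc=(acc<<6)|0x17=0x17
Byte[3]=8B: continuation. acc=(acc<<6)|0x0B=0x5CB
Byte[4]=93: continuation. acc=(acc<<6)|0x13=0x172D3
Completed: cp=U+172D3 (starts at byte 1)
Byte[5]=DF: 2-byte lead, need 1 cont bytes. acc=0x1F
Byte[6]=82: continuation. acc=(acc<<6)|0x02=0x7C2
Completed: cp=U+07C2 (starts at byte 5)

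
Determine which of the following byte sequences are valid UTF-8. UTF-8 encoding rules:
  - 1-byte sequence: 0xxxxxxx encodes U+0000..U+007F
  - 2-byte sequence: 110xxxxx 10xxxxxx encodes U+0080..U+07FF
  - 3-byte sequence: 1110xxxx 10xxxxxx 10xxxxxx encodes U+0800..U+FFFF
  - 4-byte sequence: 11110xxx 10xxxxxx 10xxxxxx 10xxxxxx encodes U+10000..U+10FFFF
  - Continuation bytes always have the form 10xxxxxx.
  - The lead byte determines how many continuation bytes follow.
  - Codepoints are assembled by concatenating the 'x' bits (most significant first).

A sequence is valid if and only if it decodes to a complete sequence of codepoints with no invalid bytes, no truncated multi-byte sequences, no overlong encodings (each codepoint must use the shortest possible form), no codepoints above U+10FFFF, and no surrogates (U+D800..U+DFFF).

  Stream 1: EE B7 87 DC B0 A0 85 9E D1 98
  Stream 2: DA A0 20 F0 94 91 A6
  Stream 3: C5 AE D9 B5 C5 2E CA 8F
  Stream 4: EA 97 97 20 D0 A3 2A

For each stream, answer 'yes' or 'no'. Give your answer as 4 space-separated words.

Answer: no yes no yes

Derivation:
Stream 1: error at byte offset 5. INVALID
Stream 2: decodes cleanly. VALID
Stream 3: error at byte offset 5. INVALID
Stream 4: decodes cleanly. VALID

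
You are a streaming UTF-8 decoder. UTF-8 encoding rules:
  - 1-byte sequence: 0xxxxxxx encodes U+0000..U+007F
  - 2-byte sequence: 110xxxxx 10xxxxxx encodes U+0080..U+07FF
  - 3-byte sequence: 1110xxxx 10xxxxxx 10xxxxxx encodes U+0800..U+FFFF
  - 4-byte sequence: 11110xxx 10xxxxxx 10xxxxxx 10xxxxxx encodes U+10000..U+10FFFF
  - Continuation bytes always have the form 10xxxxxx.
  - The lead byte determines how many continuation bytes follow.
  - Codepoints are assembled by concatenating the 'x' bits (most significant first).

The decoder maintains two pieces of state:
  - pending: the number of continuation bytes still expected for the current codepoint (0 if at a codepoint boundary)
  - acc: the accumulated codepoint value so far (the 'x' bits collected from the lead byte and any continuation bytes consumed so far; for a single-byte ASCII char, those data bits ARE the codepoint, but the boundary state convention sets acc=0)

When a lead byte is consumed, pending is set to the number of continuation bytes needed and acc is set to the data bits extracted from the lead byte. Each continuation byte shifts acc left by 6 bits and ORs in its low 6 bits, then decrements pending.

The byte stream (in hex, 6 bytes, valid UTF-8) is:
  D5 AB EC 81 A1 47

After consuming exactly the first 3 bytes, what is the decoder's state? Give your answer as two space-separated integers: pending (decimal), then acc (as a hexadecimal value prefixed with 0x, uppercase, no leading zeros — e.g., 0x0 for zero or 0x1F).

Byte[0]=D5: 2-byte lead. pending=1, acc=0x15
Byte[1]=AB: continuation. acc=(acc<<6)|0x2B=0x56B, pending=0
Byte[2]=EC: 3-byte lead. pending=2, acc=0xC

Answer: 2 0xC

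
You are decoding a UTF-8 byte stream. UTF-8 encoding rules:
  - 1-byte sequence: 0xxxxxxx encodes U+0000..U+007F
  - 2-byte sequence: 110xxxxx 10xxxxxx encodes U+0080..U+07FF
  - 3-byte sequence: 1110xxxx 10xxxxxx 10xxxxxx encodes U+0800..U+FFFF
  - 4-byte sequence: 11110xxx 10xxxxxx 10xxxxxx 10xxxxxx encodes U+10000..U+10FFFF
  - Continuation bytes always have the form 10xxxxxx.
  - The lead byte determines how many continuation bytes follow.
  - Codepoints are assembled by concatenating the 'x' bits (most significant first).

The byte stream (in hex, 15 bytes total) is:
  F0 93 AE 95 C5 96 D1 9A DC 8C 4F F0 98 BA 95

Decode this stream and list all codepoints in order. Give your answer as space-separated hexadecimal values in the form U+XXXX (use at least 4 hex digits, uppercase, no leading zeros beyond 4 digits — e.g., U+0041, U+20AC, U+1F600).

Answer: U+13B95 U+0156 U+045A U+070C U+004F U+18E95

Derivation:
Byte[0]=F0: 4-byte lead, need 3 cont bytes. acc=0x0
Byte[1]=93: continuation. acc=(acc<<6)|0x13=0x13
Byte[2]=AE: continuation. acc=(acc<<6)|0x2E=0x4EE
Byte[3]=95: continuation. acc=(acc<<6)|0x15=0x13B95
Completed: cp=U+13B95 (starts at byte 0)
Byte[4]=C5: 2-byte lead, need 1 cont bytes. acc=0x5
Byte[5]=96: continuation. acc=(acc<<6)|0x16=0x156
Completed: cp=U+0156 (starts at byte 4)
Byte[6]=D1: 2-byte lead, need 1 cont bytes. acc=0x11
Byte[7]=9A: continuation. acc=(acc<<6)|0x1A=0x45A
Completed: cp=U+045A (starts at byte 6)
Byte[8]=DC: 2-byte lead, need 1 cont bytes. acc=0x1C
Byte[9]=8C: continuation. acc=(acc<<6)|0x0C=0x70C
Completed: cp=U+070C (starts at byte 8)
Byte[10]=4F: 1-byte ASCII. cp=U+004F
Byte[11]=F0: 4-byte lead, need 3 cont bytes. acc=0x0
Byte[12]=98: continuation. acc=(acc<<6)|0x18=0x18
Byte[13]=BA: continuation. acc=(acc<<6)|0x3A=0x63A
Byte[14]=95: continuation. acc=(acc<<6)|0x15=0x18E95
Completed: cp=U+18E95 (starts at byte 11)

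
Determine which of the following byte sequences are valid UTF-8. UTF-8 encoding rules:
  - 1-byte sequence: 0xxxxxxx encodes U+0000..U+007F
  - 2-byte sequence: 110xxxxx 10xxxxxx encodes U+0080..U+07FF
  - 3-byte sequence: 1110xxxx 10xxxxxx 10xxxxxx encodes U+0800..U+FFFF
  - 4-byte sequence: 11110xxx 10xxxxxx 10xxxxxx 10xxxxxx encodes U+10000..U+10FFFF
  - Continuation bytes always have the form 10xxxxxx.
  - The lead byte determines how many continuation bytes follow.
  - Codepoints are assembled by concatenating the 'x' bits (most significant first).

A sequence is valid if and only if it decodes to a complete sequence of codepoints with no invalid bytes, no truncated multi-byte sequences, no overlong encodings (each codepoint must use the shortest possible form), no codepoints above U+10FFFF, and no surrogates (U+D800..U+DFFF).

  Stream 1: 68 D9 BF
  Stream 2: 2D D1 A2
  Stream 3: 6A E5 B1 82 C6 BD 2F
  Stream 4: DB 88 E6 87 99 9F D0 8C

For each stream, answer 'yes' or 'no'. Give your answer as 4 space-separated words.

Answer: yes yes yes no

Derivation:
Stream 1: decodes cleanly. VALID
Stream 2: decodes cleanly. VALID
Stream 3: decodes cleanly. VALID
Stream 4: error at byte offset 5. INVALID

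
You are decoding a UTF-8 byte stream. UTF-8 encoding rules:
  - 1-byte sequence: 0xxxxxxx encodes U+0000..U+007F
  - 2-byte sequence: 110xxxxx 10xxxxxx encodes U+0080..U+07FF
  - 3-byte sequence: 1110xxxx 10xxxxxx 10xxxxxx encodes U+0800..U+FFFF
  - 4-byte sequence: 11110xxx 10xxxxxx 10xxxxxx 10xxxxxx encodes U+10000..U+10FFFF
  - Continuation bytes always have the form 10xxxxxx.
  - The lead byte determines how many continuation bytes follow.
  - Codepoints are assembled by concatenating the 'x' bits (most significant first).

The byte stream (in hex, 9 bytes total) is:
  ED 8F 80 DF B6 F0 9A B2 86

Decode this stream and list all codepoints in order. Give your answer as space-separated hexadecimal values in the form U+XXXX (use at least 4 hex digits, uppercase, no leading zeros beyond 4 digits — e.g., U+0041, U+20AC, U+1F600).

Byte[0]=ED: 3-byte lead, need 2 cont bytes. acc=0xD
Byte[1]=8F: continuation. acc=(acc<<6)|0x0F=0x34F
Byte[2]=80: continuation. acc=(acc<<6)|0x00=0xD3C0
Completed: cp=U+D3C0 (starts at byte 0)
Byte[3]=DF: 2-byte lead, need 1 cont bytes. acc=0x1F
Byte[4]=B6: continuation. acc=(acc<<6)|0x36=0x7F6
Completed: cp=U+07F6 (starts at byte 3)
Byte[5]=F0: 4-byte lead, need 3 cont bytes. acc=0x0
Byte[6]=9A: continuation. acc=(acc<<6)|0x1A=0x1A
Byte[7]=B2: continuation. acc=(acc<<6)|0x32=0x6B2
Byte[8]=86: continuation. acc=(acc<<6)|0x06=0x1AC86
Completed: cp=U+1AC86 (starts at byte 5)

Answer: U+D3C0 U+07F6 U+1AC86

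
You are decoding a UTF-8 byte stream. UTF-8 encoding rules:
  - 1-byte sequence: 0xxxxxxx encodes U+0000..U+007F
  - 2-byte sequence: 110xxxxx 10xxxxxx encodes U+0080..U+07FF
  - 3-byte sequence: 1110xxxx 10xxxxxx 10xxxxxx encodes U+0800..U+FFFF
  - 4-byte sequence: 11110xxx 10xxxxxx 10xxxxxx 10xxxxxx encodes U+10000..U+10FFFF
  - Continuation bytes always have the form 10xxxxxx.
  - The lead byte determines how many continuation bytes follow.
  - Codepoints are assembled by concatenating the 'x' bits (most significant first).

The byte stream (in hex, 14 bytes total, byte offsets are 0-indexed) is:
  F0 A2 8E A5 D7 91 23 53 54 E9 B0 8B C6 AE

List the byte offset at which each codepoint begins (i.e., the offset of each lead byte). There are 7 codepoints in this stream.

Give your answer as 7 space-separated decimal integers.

Byte[0]=F0: 4-byte lead, need 3 cont bytes. acc=0x0
Byte[1]=A2: continuation. acc=(acc<<6)|0x22=0x22
Byte[2]=8E: continuation. acc=(acc<<6)|0x0E=0x88E
Byte[3]=A5: continuation. acc=(acc<<6)|0x25=0x223A5
Completed: cp=U+223A5 (starts at byte 0)
Byte[4]=D7: 2-byte lead, need 1 cont bytes. acc=0x17
Byte[5]=91: continuation. acc=(acc<<6)|0x11=0x5D1
Completed: cp=U+05D1 (starts at byte 4)
Byte[6]=23: 1-byte ASCII. cp=U+0023
Byte[7]=53: 1-byte ASCII. cp=U+0053
Byte[8]=54: 1-byte ASCII. cp=U+0054
Byte[9]=E9: 3-byte lead, need 2 cont bytes. acc=0x9
Byte[10]=B0: continuation. acc=(acc<<6)|0x30=0x270
Byte[11]=8B: continuation. acc=(acc<<6)|0x0B=0x9C0B
Completed: cp=U+9C0B (starts at byte 9)
Byte[12]=C6: 2-byte lead, need 1 cont bytes. acc=0x6
Byte[13]=AE: continuation. acc=(acc<<6)|0x2E=0x1AE
Completed: cp=U+01AE (starts at byte 12)

Answer: 0 4 6 7 8 9 12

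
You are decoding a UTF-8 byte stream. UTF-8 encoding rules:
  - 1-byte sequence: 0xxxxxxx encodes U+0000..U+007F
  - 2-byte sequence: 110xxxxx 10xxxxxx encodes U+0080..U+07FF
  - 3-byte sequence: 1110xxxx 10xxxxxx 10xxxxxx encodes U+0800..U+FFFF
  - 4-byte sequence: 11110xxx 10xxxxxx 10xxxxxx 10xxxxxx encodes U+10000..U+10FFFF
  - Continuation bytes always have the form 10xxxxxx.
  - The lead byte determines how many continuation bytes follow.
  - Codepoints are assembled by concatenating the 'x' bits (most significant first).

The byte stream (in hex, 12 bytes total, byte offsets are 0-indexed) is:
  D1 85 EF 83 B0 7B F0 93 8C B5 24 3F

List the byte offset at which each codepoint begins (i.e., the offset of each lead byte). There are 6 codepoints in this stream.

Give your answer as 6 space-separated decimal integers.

Answer: 0 2 5 6 10 11

Derivation:
Byte[0]=D1: 2-byte lead, need 1 cont bytes. acc=0x11
Byte[1]=85: continuation. acc=(acc<<6)|0x05=0x445
Completed: cp=U+0445 (starts at byte 0)
Byte[2]=EF: 3-byte lead, need 2 cont bytes. acc=0xF
Byte[3]=83: continuation. acc=(acc<<6)|0x03=0x3C3
Byte[4]=B0: continuation. acc=(acc<<6)|0x30=0xF0F0
Completed: cp=U+F0F0 (starts at byte 2)
Byte[5]=7B: 1-byte ASCII. cp=U+007B
Byte[6]=F0: 4-byte lead, need 3 cont bytes. acc=0x0
Byte[7]=93: continuation. acc=(acc<<6)|0x13=0x13
Byte[8]=8C: continuation. acc=(acc<<6)|0x0C=0x4CC
Byte[9]=B5: continuation. acc=(acc<<6)|0x35=0x13335
Completed: cp=U+13335 (starts at byte 6)
Byte[10]=24: 1-byte ASCII. cp=U+0024
Byte[11]=3F: 1-byte ASCII. cp=U+003F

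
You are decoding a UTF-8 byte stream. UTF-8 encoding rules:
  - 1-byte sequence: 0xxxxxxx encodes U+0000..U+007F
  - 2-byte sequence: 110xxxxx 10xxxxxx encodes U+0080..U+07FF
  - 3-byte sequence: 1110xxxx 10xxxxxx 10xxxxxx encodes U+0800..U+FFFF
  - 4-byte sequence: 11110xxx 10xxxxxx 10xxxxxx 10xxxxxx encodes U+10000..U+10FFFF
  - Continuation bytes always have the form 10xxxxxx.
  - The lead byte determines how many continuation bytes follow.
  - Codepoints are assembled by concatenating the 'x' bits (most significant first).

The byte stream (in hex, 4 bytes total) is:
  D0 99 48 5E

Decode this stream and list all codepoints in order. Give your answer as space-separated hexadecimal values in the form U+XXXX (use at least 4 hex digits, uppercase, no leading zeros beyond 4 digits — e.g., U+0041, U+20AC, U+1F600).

Byte[0]=D0: 2-byte lead, need 1 cont bytes. acc=0x10
Byte[1]=99: continuation. acc=(acc<<6)|0x19=0x419
Completed: cp=U+0419 (starts at byte 0)
Byte[2]=48: 1-byte ASCII. cp=U+0048
Byte[3]=5E: 1-byte ASCII. cp=U+005E

Answer: U+0419 U+0048 U+005E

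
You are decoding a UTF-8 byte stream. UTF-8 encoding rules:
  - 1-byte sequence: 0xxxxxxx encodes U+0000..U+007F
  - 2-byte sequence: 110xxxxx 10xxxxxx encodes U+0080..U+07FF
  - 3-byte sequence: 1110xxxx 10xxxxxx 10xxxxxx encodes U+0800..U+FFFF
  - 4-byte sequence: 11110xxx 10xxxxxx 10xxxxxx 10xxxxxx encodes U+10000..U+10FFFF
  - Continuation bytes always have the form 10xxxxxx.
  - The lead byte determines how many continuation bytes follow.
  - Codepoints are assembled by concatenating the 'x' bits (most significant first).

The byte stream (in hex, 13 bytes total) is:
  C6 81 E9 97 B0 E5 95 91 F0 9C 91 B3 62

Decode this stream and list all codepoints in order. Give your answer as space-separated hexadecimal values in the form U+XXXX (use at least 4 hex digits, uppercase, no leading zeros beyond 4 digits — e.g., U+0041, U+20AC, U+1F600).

Byte[0]=C6: 2-byte lead, need 1 cont bytes. acc=0x6
Byte[1]=81: continuation. acc=(acc<<6)|0x01=0x181
Completed: cp=U+0181 (starts at byte 0)
Byte[2]=E9: 3-byte lead, need 2 cont bytes. acc=0x9
Byte[3]=97: continuation. acc=(acc<<6)|0x17=0x257
Byte[4]=B0: continuation. acc=(acc<<6)|0x30=0x95F0
Completed: cp=U+95F0 (starts at byte 2)
Byte[5]=E5: 3-byte lead, need 2 cont bytes. acc=0x5
Byte[6]=95: continuation. acc=(acc<<6)|0x15=0x155
Byte[7]=91: continuation. acc=(acc<<6)|0x11=0x5551
Completed: cp=U+5551 (starts at byte 5)
Byte[8]=F0: 4-byte lead, need 3 cont bytes. acc=0x0
Byte[9]=9C: continuation. acc=(acc<<6)|0x1C=0x1C
Byte[10]=91: continuation. acc=(acc<<6)|0x11=0x711
Byte[11]=B3: continuation. acc=(acc<<6)|0x33=0x1C473
Completed: cp=U+1C473 (starts at byte 8)
Byte[12]=62: 1-byte ASCII. cp=U+0062

Answer: U+0181 U+95F0 U+5551 U+1C473 U+0062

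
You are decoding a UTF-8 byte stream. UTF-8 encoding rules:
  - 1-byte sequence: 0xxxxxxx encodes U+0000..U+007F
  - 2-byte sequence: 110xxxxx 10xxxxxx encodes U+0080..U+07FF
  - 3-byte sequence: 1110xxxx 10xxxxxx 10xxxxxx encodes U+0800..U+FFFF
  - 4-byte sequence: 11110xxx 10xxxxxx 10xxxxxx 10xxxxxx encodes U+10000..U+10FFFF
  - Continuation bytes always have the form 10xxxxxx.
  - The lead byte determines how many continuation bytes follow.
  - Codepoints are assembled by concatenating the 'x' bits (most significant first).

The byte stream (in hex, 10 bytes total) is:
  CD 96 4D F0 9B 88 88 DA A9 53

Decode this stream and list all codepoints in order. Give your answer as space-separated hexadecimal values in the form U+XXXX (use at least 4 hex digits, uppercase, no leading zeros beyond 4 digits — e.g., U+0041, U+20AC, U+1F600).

Answer: U+0356 U+004D U+1B208 U+06A9 U+0053

Derivation:
Byte[0]=CD: 2-byte lead, need 1 cont bytes. acc=0xD
Byte[1]=96: continuation. acc=(acc<<6)|0x16=0x356
Completed: cp=U+0356 (starts at byte 0)
Byte[2]=4D: 1-byte ASCII. cp=U+004D
Byte[3]=F0: 4-byte lead, need 3 cont bytes. acc=0x0
Byte[4]=9B: continuation. acc=(acc<<6)|0x1B=0x1B
Byte[5]=88: continuation. acc=(acc<<6)|0x08=0x6C8
Byte[6]=88: continuation. acc=(acc<<6)|0x08=0x1B208
Completed: cp=U+1B208 (starts at byte 3)
Byte[7]=DA: 2-byte lead, need 1 cont bytes. acc=0x1A
Byte[8]=A9: continuation. acc=(acc<<6)|0x29=0x6A9
Completed: cp=U+06A9 (starts at byte 7)
Byte[9]=53: 1-byte ASCII. cp=U+0053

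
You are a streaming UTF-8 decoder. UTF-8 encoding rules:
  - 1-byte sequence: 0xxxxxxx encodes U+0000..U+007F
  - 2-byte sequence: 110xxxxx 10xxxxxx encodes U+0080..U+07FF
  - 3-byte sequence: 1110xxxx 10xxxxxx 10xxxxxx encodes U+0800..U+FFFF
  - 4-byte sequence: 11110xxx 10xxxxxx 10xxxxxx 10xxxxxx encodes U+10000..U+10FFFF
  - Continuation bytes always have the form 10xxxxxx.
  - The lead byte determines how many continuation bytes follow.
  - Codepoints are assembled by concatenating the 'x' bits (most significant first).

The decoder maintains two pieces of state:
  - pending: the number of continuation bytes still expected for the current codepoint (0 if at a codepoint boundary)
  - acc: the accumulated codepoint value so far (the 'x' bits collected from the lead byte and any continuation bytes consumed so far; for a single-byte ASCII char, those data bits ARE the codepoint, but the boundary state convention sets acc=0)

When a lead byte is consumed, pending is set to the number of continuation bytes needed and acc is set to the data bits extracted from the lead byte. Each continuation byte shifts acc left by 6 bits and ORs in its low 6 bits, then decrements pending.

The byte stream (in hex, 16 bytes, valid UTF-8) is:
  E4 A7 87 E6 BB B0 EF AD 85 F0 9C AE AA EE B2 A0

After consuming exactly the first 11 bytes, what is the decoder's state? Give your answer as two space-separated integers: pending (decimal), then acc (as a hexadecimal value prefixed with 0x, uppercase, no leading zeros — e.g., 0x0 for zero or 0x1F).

Byte[0]=E4: 3-byte lead. pending=2, acc=0x4
Byte[1]=A7: continuation. acc=(acc<<6)|0x27=0x127, pending=1
Byte[2]=87: continuation. acc=(acc<<6)|0x07=0x49C7, pending=0
Byte[3]=E6: 3-byte lead. pending=2, acc=0x6
Byte[4]=BB: continuation. acc=(acc<<6)|0x3B=0x1BB, pending=1
Byte[5]=B0: continuation. acc=(acc<<6)|0x30=0x6EF0, pending=0
Byte[6]=EF: 3-byte lead. pending=2, acc=0xF
Byte[7]=AD: continuation. acc=(acc<<6)|0x2D=0x3ED, pending=1
Byte[8]=85: continuation. acc=(acc<<6)|0x05=0xFB45, pending=0
Byte[9]=F0: 4-byte lead. pending=3, acc=0x0
Byte[10]=9C: continuation. acc=(acc<<6)|0x1C=0x1C, pending=2

Answer: 2 0x1C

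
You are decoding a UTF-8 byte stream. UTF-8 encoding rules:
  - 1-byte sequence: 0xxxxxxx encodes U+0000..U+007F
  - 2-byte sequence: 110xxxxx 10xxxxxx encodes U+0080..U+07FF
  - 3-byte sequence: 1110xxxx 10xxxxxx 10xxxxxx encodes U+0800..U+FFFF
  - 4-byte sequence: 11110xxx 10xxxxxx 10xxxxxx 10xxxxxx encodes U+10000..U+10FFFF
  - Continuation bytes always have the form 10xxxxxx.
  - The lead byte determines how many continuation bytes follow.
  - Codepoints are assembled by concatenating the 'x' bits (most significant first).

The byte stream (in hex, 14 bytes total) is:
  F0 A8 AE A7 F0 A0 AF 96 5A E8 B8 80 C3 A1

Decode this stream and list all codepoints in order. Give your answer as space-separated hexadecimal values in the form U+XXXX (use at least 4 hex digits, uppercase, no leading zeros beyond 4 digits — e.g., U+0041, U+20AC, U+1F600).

Byte[0]=F0: 4-byte lead, need 3 cont bytes. acc=0x0
Byte[1]=A8: continuation. acc=(acc<<6)|0x28=0x28
Byte[2]=AE: continuation. acc=(acc<<6)|0x2E=0xA2E
Byte[3]=A7: continuation. acc=(acc<<6)|0x27=0x28BA7
Completed: cp=U+28BA7 (starts at byte 0)
Byte[4]=F0: 4-byte lead, need 3 cont bytes. acc=0x0
Byte[5]=A0: continuation. acc=(acc<<6)|0x20=0x20
Byte[6]=AF: continuation. acc=(acc<<6)|0x2F=0x82F
Byte[7]=96: continuation. acc=(acc<<6)|0x16=0x20BD6
Completed: cp=U+20BD6 (starts at byte 4)
Byte[8]=5A: 1-byte ASCII. cp=U+005A
Byte[9]=E8: 3-byte lead, need 2 cont bytes. acc=0x8
Byte[10]=B8: continuation. acc=(acc<<6)|0x38=0x238
Byte[11]=80: continuation. acc=(acc<<6)|0x00=0x8E00
Completed: cp=U+8E00 (starts at byte 9)
Byte[12]=C3: 2-byte lead, need 1 cont bytes. acc=0x3
Byte[13]=A1: continuation. acc=(acc<<6)|0x21=0xE1
Completed: cp=U+00E1 (starts at byte 12)

Answer: U+28BA7 U+20BD6 U+005A U+8E00 U+00E1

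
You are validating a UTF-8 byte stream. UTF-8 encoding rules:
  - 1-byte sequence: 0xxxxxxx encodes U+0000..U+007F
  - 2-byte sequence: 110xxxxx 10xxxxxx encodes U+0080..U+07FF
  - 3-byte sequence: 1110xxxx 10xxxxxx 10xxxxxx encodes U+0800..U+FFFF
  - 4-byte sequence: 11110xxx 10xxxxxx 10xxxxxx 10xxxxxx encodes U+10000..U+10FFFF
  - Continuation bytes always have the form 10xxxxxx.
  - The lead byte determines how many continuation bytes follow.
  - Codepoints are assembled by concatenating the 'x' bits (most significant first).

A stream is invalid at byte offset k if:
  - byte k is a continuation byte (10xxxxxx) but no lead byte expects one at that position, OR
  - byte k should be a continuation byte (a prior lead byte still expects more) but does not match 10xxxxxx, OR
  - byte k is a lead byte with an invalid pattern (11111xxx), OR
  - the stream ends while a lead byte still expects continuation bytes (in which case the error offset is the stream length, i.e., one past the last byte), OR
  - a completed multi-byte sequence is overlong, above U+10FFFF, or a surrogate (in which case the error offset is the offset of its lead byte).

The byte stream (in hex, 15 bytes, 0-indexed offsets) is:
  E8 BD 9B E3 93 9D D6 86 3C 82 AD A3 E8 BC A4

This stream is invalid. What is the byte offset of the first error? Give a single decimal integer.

Byte[0]=E8: 3-byte lead, need 2 cont bytes. acc=0x8
Byte[1]=BD: continuation. acc=(acc<<6)|0x3D=0x23D
Byte[2]=9B: continuation. acc=(acc<<6)|0x1B=0x8F5B
Completed: cp=U+8F5B (starts at byte 0)
Byte[3]=E3: 3-byte lead, need 2 cont bytes. acc=0x3
Byte[4]=93: continuation. acc=(acc<<6)|0x13=0xD3
Byte[5]=9D: continuation. acc=(acc<<6)|0x1D=0x34DD
Completed: cp=U+34DD (starts at byte 3)
Byte[6]=D6: 2-byte lead, need 1 cont bytes. acc=0x16
Byte[7]=86: continuation. acc=(acc<<6)|0x06=0x586
Completed: cp=U+0586 (starts at byte 6)
Byte[8]=3C: 1-byte ASCII. cp=U+003C
Byte[9]=82: INVALID lead byte (not 0xxx/110x/1110/11110)

Answer: 9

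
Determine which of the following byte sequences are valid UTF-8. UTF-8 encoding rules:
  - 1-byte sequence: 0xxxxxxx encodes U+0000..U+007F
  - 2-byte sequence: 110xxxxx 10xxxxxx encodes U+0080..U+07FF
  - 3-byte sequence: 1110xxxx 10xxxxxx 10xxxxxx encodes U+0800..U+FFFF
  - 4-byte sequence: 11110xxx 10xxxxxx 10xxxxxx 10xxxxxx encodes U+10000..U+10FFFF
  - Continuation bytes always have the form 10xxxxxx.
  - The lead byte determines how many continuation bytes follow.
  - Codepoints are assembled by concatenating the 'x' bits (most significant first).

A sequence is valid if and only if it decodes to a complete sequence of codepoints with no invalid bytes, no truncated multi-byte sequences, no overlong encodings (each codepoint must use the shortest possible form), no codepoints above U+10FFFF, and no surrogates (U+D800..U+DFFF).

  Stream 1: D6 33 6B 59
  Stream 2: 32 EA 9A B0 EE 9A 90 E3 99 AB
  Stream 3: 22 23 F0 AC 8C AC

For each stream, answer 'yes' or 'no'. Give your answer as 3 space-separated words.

Stream 1: error at byte offset 1. INVALID
Stream 2: decodes cleanly. VALID
Stream 3: decodes cleanly. VALID

Answer: no yes yes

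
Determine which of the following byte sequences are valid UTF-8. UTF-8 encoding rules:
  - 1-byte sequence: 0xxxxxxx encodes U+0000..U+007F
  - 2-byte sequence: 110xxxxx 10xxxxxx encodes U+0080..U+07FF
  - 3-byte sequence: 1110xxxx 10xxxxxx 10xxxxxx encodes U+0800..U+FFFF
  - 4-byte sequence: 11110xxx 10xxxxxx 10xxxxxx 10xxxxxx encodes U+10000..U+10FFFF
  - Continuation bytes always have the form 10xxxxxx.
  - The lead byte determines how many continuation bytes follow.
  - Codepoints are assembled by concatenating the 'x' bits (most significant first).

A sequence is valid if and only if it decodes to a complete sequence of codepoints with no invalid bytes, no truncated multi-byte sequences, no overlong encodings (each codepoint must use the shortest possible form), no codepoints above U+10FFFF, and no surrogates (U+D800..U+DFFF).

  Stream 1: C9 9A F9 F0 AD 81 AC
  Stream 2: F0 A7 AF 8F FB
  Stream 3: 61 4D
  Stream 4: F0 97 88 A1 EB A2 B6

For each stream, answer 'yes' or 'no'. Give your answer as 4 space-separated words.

Answer: no no yes yes

Derivation:
Stream 1: error at byte offset 2. INVALID
Stream 2: error at byte offset 4. INVALID
Stream 3: decodes cleanly. VALID
Stream 4: decodes cleanly. VALID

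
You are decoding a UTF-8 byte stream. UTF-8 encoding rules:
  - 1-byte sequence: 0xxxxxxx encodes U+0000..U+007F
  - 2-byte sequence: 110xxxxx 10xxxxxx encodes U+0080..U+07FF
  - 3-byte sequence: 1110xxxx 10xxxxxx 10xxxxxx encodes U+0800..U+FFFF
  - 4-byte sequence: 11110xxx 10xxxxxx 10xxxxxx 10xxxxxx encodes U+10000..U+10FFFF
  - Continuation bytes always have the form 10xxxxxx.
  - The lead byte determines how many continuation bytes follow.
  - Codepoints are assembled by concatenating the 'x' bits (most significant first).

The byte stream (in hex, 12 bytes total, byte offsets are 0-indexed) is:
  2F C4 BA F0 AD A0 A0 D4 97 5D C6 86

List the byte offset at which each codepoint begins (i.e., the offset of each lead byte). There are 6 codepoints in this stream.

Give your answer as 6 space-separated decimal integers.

Byte[0]=2F: 1-byte ASCII. cp=U+002F
Byte[1]=C4: 2-byte lead, need 1 cont bytes. acc=0x4
Byte[2]=BA: continuation. acc=(acc<<6)|0x3A=0x13A
Completed: cp=U+013A (starts at byte 1)
Byte[3]=F0: 4-byte lead, need 3 cont bytes. acc=0x0
Byte[4]=AD: continuation. acc=(acc<<6)|0x2D=0x2D
Byte[5]=A0: continuation. acc=(acc<<6)|0x20=0xB60
Byte[6]=A0: continuation. acc=(acc<<6)|0x20=0x2D820
Completed: cp=U+2D820 (starts at byte 3)
Byte[7]=D4: 2-byte lead, need 1 cont bytes. acc=0x14
Byte[8]=97: continuation. acc=(acc<<6)|0x17=0x517
Completed: cp=U+0517 (starts at byte 7)
Byte[9]=5D: 1-byte ASCII. cp=U+005D
Byte[10]=C6: 2-byte lead, need 1 cont bytes. acc=0x6
Byte[11]=86: continuation. acc=(acc<<6)|0x06=0x186
Completed: cp=U+0186 (starts at byte 10)

Answer: 0 1 3 7 9 10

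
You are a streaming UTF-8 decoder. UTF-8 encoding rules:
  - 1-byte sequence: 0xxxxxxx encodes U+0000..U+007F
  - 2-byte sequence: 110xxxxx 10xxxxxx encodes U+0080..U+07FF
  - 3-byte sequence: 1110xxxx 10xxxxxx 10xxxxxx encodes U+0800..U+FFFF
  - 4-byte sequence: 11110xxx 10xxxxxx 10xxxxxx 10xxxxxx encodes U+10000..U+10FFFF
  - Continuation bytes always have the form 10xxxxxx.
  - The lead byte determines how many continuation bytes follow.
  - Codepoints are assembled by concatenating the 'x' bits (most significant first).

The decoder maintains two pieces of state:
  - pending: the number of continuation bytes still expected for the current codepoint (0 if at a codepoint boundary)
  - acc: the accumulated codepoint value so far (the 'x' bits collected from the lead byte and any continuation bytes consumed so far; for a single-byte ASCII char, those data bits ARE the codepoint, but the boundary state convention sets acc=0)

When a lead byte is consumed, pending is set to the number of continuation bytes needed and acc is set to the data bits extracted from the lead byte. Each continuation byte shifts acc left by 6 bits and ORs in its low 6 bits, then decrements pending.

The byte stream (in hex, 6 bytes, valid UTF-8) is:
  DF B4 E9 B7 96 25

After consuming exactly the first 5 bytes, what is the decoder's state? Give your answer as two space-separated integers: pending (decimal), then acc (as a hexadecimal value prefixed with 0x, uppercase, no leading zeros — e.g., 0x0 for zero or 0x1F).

Byte[0]=DF: 2-byte lead. pending=1, acc=0x1F
Byte[1]=B4: continuation. acc=(acc<<6)|0x34=0x7F4, pending=0
Byte[2]=E9: 3-byte lead. pending=2, acc=0x9
Byte[3]=B7: continuation. acc=(acc<<6)|0x37=0x277, pending=1
Byte[4]=96: continuation. acc=(acc<<6)|0x16=0x9DD6, pending=0

Answer: 0 0x9DD6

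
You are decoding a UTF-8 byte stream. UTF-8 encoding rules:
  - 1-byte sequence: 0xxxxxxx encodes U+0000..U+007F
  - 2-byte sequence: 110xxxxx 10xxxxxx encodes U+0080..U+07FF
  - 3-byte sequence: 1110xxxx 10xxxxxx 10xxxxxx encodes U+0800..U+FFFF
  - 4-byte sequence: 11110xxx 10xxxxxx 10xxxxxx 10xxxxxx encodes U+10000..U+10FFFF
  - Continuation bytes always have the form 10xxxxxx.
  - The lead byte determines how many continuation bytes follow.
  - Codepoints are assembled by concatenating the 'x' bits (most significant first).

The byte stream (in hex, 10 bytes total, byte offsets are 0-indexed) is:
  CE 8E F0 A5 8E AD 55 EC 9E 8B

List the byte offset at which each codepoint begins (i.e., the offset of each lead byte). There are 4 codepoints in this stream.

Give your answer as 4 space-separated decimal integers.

Byte[0]=CE: 2-byte lead, need 1 cont bytes. acc=0xE
Byte[1]=8E: continuation. acc=(acc<<6)|0x0E=0x38E
Completed: cp=U+038E (starts at byte 0)
Byte[2]=F0: 4-byte lead, need 3 cont bytes. acc=0x0
Byte[3]=A5: continuation. acc=(acc<<6)|0x25=0x25
Byte[4]=8E: continuation. acc=(acc<<6)|0x0E=0x94E
Byte[5]=AD: continuation. acc=(acc<<6)|0x2D=0x253AD
Completed: cp=U+253AD (starts at byte 2)
Byte[6]=55: 1-byte ASCII. cp=U+0055
Byte[7]=EC: 3-byte lead, need 2 cont bytes. acc=0xC
Byte[8]=9E: continuation. acc=(acc<<6)|0x1E=0x31E
Byte[9]=8B: continuation. acc=(acc<<6)|0x0B=0xC78B
Completed: cp=U+C78B (starts at byte 7)

Answer: 0 2 6 7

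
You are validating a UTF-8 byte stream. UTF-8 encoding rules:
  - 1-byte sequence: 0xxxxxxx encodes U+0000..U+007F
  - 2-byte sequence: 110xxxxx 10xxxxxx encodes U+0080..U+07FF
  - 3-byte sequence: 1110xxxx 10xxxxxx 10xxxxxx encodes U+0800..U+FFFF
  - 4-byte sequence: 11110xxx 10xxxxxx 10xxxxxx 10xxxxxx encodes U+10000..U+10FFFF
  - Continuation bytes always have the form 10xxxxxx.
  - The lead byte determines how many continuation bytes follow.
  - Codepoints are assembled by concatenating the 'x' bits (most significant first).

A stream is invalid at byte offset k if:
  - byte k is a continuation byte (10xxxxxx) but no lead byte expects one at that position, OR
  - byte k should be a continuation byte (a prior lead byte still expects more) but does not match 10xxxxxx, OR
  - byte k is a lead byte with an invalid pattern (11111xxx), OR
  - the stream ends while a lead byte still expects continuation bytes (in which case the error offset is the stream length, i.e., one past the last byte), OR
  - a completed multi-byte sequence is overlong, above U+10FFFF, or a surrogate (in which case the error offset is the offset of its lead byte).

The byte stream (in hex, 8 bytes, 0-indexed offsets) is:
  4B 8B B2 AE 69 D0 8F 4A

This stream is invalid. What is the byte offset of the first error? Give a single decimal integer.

Byte[0]=4B: 1-byte ASCII. cp=U+004B
Byte[1]=8B: INVALID lead byte (not 0xxx/110x/1110/11110)

Answer: 1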